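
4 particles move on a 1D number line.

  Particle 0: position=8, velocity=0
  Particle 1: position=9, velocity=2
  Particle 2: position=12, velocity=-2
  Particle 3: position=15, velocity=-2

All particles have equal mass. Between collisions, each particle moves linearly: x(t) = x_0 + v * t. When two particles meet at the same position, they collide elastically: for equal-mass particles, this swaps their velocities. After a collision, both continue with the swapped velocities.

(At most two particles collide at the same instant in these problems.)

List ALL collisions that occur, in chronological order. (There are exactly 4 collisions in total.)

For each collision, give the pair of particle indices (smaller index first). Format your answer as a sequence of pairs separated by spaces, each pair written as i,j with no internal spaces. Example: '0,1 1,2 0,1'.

Collision at t=3/4: particles 1 and 2 swap velocities; positions: p0=8 p1=21/2 p2=21/2 p3=27/2; velocities now: v0=0 v1=-2 v2=2 v3=-2
Collision at t=3/2: particles 2 and 3 swap velocities; positions: p0=8 p1=9 p2=12 p3=12; velocities now: v0=0 v1=-2 v2=-2 v3=2
Collision at t=2: particles 0 and 1 swap velocities; positions: p0=8 p1=8 p2=11 p3=13; velocities now: v0=-2 v1=0 v2=-2 v3=2
Collision at t=7/2: particles 1 and 2 swap velocities; positions: p0=5 p1=8 p2=8 p3=16; velocities now: v0=-2 v1=-2 v2=0 v3=2

Answer: 1,2 2,3 0,1 1,2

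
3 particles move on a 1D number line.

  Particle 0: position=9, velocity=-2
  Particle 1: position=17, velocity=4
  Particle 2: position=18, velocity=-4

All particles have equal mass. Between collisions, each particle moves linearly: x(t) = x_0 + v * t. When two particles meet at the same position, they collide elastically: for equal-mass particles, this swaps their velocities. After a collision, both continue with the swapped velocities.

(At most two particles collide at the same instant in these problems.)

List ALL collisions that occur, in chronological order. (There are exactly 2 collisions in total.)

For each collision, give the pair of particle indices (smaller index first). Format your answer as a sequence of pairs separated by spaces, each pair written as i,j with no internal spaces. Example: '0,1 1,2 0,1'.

Collision at t=1/8: particles 1 and 2 swap velocities; positions: p0=35/4 p1=35/2 p2=35/2; velocities now: v0=-2 v1=-4 v2=4
Collision at t=9/2: particles 0 and 1 swap velocities; positions: p0=0 p1=0 p2=35; velocities now: v0=-4 v1=-2 v2=4

Answer: 1,2 0,1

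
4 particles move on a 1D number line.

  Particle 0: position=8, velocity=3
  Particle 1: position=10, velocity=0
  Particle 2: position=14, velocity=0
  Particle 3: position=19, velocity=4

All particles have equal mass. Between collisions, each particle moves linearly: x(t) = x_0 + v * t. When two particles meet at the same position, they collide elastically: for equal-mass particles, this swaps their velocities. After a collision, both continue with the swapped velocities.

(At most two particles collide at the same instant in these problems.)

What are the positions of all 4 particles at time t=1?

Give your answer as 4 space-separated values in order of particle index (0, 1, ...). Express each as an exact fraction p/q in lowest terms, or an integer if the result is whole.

Collision at t=2/3: particles 0 and 1 swap velocities; positions: p0=10 p1=10 p2=14 p3=65/3; velocities now: v0=0 v1=3 v2=0 v3=4
Advance to t=1 (no further collisions before then); velocities: v0=0 v1=3 v2=0 v3=4; positions = 10 11 14 23

Answer: 10 11 14 23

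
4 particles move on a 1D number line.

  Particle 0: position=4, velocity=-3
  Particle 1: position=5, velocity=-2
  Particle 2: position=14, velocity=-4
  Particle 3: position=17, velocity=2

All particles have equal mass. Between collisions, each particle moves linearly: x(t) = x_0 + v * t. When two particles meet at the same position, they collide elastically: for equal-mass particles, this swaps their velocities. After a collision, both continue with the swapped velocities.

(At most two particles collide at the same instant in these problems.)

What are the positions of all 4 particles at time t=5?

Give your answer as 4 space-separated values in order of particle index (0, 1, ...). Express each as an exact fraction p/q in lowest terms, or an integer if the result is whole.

Answer: -11 -6 -5 27

Derivation:
Collision at t=9/2: particles 1 and 2 swap velocities; positions: p0=-19/2 p1=-4 p2=-4 p3=26; velocities now: v0=-3 v1=-4 v2=-2 v3=2
Advance to t=5 (no further collisions before then); velocities: v0=-3 v1=-4 v2=-2 v3=2; positions = -11 -6 -5 27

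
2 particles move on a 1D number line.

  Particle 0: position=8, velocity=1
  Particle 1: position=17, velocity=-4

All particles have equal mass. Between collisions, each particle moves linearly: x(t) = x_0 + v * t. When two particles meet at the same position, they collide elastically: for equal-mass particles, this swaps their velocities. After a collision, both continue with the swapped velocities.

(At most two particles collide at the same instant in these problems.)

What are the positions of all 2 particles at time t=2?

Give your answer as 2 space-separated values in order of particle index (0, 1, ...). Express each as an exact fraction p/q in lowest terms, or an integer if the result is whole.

Answer: 9 10

Derivation:
Collision at t=9/5: particles 0 and 1 swap velocities; positions: p0=49/5 p1=49/5; velocities now: v0=-4 v1=1
Advance to t=2 (no further collisions before then); velocities: v0=-4 v1=1; positions = 9 10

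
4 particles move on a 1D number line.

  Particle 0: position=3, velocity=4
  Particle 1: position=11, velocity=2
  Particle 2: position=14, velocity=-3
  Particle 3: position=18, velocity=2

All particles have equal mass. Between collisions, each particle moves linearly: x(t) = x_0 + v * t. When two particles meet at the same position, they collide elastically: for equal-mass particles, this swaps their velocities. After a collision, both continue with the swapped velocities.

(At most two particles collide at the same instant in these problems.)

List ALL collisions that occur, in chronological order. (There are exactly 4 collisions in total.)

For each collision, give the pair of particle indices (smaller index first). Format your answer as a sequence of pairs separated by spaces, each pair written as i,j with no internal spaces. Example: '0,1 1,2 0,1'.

Collision at t=3/5: particles 1 and 2 swap velocities; positions: p0=27/5 p1=61/5 p2=61/5 p3=96/5; velocities now: v0=4 v1=-3 v2=2 v3=2
Collision at t=11/7: particles 0 and 1 swap velocities; positions: p0=65/7 p1=65/7 p2=99/7 p3=148/7; velocities now: v0=-3 v1=4 v2=2 v3=2
Collision at t=4: particles 1 and 2 swap velocities; positions: p0=2 p1=19 p2=19 p3=26; velocities now: v0=-3 v1=2 v2=4 v3=2
Collision at t=15/2: particles 2 and 3 swap velocities; positions: p0=-17/2 p1=26 p2=33 p3=33; velocities now: v0=-3 v1=2 v2=2 v3=4

Answer: 1,2 0,1 1,2 2,3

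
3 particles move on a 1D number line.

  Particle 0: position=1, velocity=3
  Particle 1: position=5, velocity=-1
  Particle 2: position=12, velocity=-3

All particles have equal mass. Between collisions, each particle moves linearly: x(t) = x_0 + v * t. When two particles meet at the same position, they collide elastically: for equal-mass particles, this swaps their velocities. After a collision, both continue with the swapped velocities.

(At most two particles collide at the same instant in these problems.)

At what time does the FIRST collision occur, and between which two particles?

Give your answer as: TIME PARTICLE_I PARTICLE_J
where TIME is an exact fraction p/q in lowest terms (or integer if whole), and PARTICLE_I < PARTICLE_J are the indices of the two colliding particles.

Answer: 1 0 1

Derivation:
Pair (0,1): pos 1,5 vel 3,-1 -> gap=4, closing at 4/unit, collide at t=1
Pair (1,2): pos 5,12 vel -1,-3 -> gap=7, closing at 2/unit, collide at t=7/2
Earliest collision: t=1 between 0 and 1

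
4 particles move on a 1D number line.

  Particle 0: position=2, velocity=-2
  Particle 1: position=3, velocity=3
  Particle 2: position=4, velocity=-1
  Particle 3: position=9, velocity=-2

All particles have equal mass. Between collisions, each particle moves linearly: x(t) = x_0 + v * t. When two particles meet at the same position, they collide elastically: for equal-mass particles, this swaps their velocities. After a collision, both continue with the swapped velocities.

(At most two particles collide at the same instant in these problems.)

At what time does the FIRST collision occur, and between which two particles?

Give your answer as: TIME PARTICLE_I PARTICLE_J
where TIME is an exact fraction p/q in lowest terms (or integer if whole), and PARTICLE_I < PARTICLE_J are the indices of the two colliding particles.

Pair (0,1): pos 2,3 vel -2,3 -> not approaching (rel speed -5 <= 0)
Pair (1,2): pos 3,4 vel 3,-1 -> gap=1, closing at 4/unit, collide at t=1/4
Pair (2,3): pos 4,9 vel -1,-2 -> gap=5, closing at 1/unit, collide at t=5
Earliest collision: t=1/4 between 1 and 2

Answer: 1/4 1 2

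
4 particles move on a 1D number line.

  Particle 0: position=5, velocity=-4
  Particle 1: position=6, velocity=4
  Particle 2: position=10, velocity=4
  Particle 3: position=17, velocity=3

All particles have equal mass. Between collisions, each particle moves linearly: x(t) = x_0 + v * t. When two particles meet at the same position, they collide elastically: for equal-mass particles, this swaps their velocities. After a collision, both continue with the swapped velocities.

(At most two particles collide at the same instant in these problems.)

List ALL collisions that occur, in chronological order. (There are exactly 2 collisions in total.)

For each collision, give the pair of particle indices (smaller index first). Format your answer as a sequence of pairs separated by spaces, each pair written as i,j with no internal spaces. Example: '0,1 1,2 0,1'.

Answer: 2,3 1,2

Derivation:
Collision at t=7: particles 2 and 3 swap velocities; positions: p0=-23 p1=34 p2=38 p3=38; velocities now: v0=-4 v1=4 v2=3 v3=4
Collision at t=11: particles 1 and 2 swap velocities; positions: p0=-39 p1=50 p2=50 p3=54; velocities now: v0=-4 v1=3 v2=4 v3=4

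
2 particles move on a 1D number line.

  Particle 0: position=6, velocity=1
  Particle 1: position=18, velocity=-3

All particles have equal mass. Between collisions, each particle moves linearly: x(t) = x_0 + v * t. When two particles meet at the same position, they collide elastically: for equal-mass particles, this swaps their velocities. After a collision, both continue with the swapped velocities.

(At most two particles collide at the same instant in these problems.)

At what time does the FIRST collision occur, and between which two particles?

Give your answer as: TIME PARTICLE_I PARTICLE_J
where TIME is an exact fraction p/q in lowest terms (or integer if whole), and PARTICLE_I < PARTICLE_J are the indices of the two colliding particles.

Answer: 3 0 1

Derivation:
Pair (0,1): pos 6,18 vel 1,-3 -> gap=12, closing at 4/unit, collide at t=3
Earliest collision: t=3 between 0 and 1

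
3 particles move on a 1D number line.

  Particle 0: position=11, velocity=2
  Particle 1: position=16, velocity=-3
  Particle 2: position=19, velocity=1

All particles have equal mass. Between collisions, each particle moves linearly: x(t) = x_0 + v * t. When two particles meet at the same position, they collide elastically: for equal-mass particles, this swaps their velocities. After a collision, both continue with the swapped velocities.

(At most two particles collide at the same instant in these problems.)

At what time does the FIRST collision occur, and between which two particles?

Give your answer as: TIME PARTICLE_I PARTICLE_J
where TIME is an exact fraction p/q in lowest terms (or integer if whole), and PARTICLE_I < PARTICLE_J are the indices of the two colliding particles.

Pair (0,1): pos 11,16 vel 2,-3 -> gap=5, closing at 5/unit, collide at t=1
Pair (1,2): pos 16,19 vel -3,1 -> not approaching (rel speed -4 <= 0)
Earliest collision: t=1 between 0 and 1

Answer: 1 0 1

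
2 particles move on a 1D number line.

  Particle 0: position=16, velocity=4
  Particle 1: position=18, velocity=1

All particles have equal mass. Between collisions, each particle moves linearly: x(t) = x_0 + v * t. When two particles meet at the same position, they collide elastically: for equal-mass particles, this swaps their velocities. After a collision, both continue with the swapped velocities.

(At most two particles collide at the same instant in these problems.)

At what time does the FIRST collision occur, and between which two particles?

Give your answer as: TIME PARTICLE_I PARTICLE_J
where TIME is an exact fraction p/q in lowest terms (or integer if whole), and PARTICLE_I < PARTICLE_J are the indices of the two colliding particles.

Answer: 2/3 0 1

Derivation:
Pair (0,1): pos 16,18 vel 4,1 -> gap=2, closing at 3/unit, collide at t=2/3
Earliest collision: t=2/3 between 0 and 1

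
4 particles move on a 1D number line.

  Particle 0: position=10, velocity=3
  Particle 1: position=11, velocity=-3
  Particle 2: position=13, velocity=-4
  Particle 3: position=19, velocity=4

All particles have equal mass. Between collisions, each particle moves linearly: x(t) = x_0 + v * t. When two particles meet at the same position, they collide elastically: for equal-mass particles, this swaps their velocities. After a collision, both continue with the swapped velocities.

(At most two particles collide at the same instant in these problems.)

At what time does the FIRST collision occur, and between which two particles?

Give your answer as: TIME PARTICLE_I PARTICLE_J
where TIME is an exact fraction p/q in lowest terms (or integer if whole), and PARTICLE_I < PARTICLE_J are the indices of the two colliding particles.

Answer: 1/6 0 1

Derivation:
Pair (0,1): pos 10,11 vel 3,-3 -> gap=1, closing at 6/unit, collide at t=1/6
Pair (1,2): pos 11,13 vel -3,-4 -> gap=2, closing at 1/unit, collide at t=2
Pair (2,3): pos 13,19 vel -4,4 -> not approaching (rel speed -8 <= 0)
Earliest collision: t=1/6 between 0 and 1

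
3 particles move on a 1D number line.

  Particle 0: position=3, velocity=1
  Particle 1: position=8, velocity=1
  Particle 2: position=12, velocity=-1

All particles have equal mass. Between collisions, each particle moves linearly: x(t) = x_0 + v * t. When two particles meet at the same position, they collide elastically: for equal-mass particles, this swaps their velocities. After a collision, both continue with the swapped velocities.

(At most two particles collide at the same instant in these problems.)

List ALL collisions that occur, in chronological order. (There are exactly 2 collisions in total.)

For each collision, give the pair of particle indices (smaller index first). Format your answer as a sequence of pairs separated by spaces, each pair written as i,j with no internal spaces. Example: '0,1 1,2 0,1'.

Collision at t=2: particles 1 and 2 swap velocities; positions: p0=5 p1=10 p2=10; velocities now: v0=1 v1=-1 v2=1
Collision at t=9/2: particles 0 and 1 swap velocities; positions: p0=15/2 p1=15/2 p2=25/2; velocities now: v0=-1 v1=1 v2=1

Answer: 1,2 0,1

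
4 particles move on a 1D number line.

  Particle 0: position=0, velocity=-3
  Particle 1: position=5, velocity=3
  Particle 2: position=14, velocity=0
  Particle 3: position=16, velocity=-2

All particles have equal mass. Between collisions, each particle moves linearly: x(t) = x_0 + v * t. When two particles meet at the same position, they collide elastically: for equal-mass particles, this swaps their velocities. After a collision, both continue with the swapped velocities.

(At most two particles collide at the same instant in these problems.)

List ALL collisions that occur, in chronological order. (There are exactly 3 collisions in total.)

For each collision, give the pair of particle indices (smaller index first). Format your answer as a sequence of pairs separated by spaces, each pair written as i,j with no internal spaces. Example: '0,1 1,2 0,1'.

Collision at t=1: particles 2 and 3 swap velocities; positions: p0=-3 p1=8 p2=14 p3=14; velocities now: v0=-3 v1=3 v2=-2 v3=0
Collision at t=11/5: particles 1 and 2 swap velocities; positions: p0=-33/5 p1=58/5 p2=58/5 p3=14; velocities now: v0=-3 v1=-2 v2=3 v3=0
Collision at t=3: particles 2 and 3 swap velocities; positions: p0=-9 p1=10 p2=14 p3=14; velocities now: v0=-3 v1=-2 v2=0 v3=3

Answer: 2,3 1,2 2,3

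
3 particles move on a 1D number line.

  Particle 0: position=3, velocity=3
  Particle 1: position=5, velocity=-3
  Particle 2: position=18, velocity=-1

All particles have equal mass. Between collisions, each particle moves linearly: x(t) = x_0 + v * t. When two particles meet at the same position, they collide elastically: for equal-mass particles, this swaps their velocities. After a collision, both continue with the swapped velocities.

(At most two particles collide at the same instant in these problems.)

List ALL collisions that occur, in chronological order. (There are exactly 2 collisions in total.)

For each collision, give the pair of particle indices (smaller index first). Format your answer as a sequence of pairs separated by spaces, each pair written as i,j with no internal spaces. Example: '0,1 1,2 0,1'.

Answer: 0,1 1,2

Derivation:
Collision at t=1/3: particles 0 and 1 swap velocities; positions: p0=4 p1=4 p2=53/3; velocities now: v0=-3 v1=3 v2=-1
Collision at t=15/4: particles 1 and 2 swap velocities; positions: p0=-25/4 p1=57/4 p2=57/4; velocities now: v0=-3 v1=-1 v2=3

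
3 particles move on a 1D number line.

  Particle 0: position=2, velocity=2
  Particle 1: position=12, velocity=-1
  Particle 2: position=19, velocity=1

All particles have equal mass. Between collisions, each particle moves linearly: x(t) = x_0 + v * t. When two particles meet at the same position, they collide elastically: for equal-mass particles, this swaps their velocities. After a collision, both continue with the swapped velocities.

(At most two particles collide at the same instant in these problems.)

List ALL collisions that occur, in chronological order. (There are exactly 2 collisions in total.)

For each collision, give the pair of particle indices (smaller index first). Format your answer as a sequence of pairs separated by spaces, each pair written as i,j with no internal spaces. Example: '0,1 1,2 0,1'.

Answer: 0,1 1,2

Derivation:
Collision at t=10/3: particles 0 and 1 swap velocities; positions: p0=26/3 p1=26/3 p2=67/3; velocities now: v0=-1 v1=2 v2=1
Collision at t=17: particles 1 and 2 swap velocities; positions: p0=-5 p1=36 p2=36; velocities now: v0=-1 v1=1 v2=2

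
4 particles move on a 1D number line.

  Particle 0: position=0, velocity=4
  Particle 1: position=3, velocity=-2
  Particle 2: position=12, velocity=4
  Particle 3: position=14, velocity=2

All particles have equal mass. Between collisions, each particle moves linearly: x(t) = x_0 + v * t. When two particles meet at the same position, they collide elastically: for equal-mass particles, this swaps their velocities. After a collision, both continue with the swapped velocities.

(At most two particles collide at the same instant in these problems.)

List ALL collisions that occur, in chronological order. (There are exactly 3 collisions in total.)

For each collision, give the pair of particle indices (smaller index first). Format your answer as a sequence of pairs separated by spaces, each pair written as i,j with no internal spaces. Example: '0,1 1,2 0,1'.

Answer: 0,1 2,3 1,2

Derivation:
Collision at t=1/2: particles 0 and 1 swap velocities; positions: p0=2 p1=2 p2=14 p3=15; velocities now: v0=-2 v1=4 v2=4 v3=2
Collision at t=1: particles 2 and 3 swap velocities; positions: p0=1 p1=4 p2=16 p3=16; velocities now: v0=-2 v1=4 v2=2 v3=4
Collision at t=7: particles 1 and 2 swap velocities; positions: p0=-11 p1=28 p2=28 p3=40; velocities now: v0=-2 v1=2 v2=4 v3=4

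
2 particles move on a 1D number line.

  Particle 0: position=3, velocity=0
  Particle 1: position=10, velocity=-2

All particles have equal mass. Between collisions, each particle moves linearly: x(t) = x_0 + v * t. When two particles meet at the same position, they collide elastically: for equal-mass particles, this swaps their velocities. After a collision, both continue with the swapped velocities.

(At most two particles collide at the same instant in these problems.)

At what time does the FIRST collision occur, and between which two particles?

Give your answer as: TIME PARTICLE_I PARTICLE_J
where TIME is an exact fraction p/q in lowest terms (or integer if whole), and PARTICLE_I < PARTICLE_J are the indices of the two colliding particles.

Pair (0,1): pos 3,10 vel 0,-2 -> gap=7, closing at 2/unit, collide at t=7/2
Earliest collision: t=7/2 between 0 and 1

Answer: 7/2 0 1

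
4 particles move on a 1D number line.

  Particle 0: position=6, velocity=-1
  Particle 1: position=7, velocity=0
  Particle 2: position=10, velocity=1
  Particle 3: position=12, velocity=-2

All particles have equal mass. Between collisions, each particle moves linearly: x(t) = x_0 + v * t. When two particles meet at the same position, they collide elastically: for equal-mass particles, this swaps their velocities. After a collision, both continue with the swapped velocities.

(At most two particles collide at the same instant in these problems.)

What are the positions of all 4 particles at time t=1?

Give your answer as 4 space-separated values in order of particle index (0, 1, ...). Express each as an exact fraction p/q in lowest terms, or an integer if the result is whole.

Collision at t=2/3: particles 2 and 3 swap velocities; positions: p0=16/3 p1=7 p2=32/3 p3=32/3; velocities now: v0=-1 v1=0 v2=-2 v3=1
Advance to t=1 (no further collisions before then); velocities: v0=-1 v1=0 v2=-2 v3=1; positions = 5 7 10 11

Answer: 5 7 10 11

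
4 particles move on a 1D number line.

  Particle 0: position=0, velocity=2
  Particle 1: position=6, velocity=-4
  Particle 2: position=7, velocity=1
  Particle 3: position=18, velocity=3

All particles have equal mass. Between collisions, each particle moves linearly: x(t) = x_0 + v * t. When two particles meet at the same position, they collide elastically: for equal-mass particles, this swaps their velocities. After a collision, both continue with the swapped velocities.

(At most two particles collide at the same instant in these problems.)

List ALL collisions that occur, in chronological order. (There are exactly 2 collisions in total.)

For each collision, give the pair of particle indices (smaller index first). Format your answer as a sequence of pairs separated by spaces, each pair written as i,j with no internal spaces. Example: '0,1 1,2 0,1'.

Collision at t=1: particles 0 and 1 swap velocities; positions: p0=2 p1=2 p2=8 p3=21; velocities now: v0=-4 v1=2 v2=1 v3=3
Collision at t=7: particles 1 and 2 swap velocities; positions: p0=-22 p1=14 p2=14 p3=39; velocities now: v0=-4 v1=1 v2=2 v3=3

Answer: 0,1 1,2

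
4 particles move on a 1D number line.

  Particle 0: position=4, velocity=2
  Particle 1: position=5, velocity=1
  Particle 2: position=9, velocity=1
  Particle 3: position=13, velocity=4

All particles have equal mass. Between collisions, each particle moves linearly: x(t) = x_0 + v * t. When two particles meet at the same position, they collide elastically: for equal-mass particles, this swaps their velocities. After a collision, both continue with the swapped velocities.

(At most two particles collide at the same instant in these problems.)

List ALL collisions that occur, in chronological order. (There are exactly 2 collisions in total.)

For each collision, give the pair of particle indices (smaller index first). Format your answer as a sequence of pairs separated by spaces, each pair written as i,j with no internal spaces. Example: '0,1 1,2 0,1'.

Collision at t=1: particles 0 and 1 swap velocities; positions: p0=6 p1=6 p2=10 p3=17; velocities now: v0=1 v1=2 v2=1 v3=4
Collision at t=5: particles 1 and 2 swap velocities; positions: p0=10 p1=14 p2=14 p3=33; velocities now: v0=1 v1=1 v2=2 v3=4

Answer: 0,1 1,2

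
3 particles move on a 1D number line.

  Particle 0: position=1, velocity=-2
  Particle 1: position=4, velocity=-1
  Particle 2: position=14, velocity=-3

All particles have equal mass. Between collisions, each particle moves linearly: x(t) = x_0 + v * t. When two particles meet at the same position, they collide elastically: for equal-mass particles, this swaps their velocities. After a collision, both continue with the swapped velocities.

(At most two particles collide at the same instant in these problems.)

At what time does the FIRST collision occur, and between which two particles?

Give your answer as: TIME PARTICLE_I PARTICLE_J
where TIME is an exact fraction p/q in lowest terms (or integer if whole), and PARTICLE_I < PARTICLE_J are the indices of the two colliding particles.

Pair (0,1): pos 1,4 vel -2,-1 -> not approaching (rel speed -1 <= 0)
Pair (1,2): pos 4,14 vel -1,-3 -> gap=10, closing at 2/unit, collide at t=5
Earliest collision: t=5 between 1 and 2

Answer: 5 1 2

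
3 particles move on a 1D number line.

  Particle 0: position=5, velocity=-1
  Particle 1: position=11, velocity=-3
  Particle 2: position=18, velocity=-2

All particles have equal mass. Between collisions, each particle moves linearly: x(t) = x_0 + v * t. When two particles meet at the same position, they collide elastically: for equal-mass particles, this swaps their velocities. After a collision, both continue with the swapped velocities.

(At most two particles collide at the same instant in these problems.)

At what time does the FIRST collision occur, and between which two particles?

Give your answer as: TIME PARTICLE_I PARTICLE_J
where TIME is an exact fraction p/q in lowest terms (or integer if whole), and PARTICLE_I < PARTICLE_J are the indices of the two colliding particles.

Pair (0,1): pos 5,11 vel -1,-3 -> gap=6, closing at 2/unit, collide at t=3
Pair (1,2): pos 11,18 vel -3,-2 -> not approaching (rel speed -1 <= 0)
Earliest collision: t=3 between 0 and 1

Answer: 3 0 1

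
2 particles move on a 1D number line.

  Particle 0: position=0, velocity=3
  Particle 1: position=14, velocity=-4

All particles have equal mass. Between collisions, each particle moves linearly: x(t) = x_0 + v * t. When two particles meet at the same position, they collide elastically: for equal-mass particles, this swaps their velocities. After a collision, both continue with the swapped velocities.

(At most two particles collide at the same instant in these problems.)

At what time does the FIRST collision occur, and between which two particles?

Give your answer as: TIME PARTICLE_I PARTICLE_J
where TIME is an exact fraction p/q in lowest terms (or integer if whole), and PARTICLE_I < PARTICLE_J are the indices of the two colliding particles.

Pair (0,1): pos 0,14 vel 3,-4 -> gap=14, closing at 7/unit, collide at t=2
Earliest collision: t=2 between 0 and 1

Answer: 2 0 1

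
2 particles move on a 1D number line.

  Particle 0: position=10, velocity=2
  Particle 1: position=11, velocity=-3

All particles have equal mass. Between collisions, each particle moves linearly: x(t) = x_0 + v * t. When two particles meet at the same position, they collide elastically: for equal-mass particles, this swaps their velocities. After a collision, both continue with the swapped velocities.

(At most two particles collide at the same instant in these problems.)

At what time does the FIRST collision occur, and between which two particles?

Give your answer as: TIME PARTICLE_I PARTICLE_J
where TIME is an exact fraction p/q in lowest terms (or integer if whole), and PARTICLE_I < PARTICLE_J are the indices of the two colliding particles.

Answer: 1/5 0 1

Derivation:
Pair (0,1): pos 10,11 vel 2,-3 -> gap=1, closing at 5/unit, collide at t=1/5
Earliest collision: t=1/5 between 0 and 1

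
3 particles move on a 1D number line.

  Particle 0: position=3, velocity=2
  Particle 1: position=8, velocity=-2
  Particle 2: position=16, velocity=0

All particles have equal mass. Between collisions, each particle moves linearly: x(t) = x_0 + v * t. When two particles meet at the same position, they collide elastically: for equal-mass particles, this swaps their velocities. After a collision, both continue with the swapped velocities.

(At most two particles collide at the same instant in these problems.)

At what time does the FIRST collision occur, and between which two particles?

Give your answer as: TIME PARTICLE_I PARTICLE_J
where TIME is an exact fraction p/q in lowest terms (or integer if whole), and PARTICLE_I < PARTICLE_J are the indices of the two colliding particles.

Pair (0,1): pos 3,8 vel 2,-2 -> gap=5, closing at 4/unit, collide at t=5/4
Pair (1,2): pos 8,16 vel -2,0 -> not approaching (rel speed -2 <= 0)
Earliest collision: t=5/4 between 0 and 1

Answer: 5/4 0 1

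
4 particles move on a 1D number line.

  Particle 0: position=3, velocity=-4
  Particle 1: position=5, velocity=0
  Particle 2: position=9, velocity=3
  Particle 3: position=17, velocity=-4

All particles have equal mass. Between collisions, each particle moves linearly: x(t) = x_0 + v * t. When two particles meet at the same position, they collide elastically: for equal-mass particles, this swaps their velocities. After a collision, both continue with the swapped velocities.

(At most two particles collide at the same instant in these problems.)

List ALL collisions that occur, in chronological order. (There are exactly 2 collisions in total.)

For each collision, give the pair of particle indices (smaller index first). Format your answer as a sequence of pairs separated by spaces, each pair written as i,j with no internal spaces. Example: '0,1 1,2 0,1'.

Collision at t=8/7: particles 2 and 3 swap velocities; positions: p0=-11/7 p1=5 p2=87/7 p3=87/7; velocities now: v0=-4 v1=0 v2=-4 v3=3
Collision at t=3: particles 1 and 2 swap velocities; positions: p0=-9 p1=5 p2=5 p3=18; velocities now: v0=-4 v1=-4 v2=0 v3=3

Answer: 2,3 1,2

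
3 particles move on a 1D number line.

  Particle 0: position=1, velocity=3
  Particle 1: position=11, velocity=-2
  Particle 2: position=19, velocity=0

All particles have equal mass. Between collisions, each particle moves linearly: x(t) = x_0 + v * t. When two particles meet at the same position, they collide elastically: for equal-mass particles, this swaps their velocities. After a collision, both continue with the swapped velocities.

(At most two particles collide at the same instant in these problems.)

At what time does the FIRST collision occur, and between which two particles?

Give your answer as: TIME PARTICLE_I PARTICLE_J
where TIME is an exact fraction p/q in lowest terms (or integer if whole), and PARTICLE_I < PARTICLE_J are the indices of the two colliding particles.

Pair (0,1): pos 1,11 vel 3,-2 -> gap=10, closing at 5/unit, collide at t=2
Pair (1,2): pos 11,19 vel -2,0 -> not approaching (rel speed -2 <= 0)
Earliest collision: t=2 between 0 and 1

Answer: 2 0 1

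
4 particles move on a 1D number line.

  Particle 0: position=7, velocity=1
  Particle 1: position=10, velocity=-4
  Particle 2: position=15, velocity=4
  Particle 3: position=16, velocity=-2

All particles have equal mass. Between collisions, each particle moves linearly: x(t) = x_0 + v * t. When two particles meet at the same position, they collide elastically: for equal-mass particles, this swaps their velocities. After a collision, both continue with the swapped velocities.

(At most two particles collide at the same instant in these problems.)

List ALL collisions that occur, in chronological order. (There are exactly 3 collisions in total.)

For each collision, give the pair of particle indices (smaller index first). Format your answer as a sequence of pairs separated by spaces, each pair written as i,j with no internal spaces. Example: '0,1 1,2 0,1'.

Collision at t=1/6: particles 2 and 3 swap velocities; positions: p0=43/6 p1=28/3 p2=47/3 p3=47/3; velocities now: v0=1 v1=-4 v2=-2 v3=4
Collision at t=3/5: particles 0 and 1 swap velocities; positions: p0=38/5 p1=38/5 p2=74/5 p3=87/5; velocities now: v0=-4 v1=1 v2=-2 v3=4
Collision at t=3: particles 1 and 2 swap velocities; positions: p0=-2 p1=10 p2=10 p3=27; velocities now: v0=-4 v1=-2 v2=1 v3=4

Answer: 2,3 0,1 1,2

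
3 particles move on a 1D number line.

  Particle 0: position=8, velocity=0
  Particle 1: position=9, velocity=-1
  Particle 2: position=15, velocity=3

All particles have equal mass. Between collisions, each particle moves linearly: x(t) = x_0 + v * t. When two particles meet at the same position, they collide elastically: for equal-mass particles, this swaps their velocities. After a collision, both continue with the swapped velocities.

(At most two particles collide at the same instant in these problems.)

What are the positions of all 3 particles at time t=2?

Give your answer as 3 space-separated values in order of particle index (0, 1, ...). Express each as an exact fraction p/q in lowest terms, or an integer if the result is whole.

Collision at t=1: particles 0 and 1 swap velocities; positions: p0=8 p1=8 p2=18; velocities now: v0=-1 v1=0 v2=3
Advance to t=2 (no further collisions before then); velocities: v0=-1 v1=0 v2=3; positions = 7 8 21

Answer: 7 8 21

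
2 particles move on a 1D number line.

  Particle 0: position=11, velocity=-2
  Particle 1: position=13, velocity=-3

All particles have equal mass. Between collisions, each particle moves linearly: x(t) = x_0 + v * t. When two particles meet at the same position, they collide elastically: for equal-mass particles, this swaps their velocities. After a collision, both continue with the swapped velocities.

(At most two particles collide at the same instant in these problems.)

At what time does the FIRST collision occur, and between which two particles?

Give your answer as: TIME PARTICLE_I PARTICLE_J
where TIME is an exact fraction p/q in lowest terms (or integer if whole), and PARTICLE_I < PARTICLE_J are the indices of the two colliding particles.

Pair (0,1): pos 11,13 vel -2,-3 -> gap=2, closing at 1/unit, collide at t=2
Earliest collision: t=2 between 0 and 1

Answer: 2 0 1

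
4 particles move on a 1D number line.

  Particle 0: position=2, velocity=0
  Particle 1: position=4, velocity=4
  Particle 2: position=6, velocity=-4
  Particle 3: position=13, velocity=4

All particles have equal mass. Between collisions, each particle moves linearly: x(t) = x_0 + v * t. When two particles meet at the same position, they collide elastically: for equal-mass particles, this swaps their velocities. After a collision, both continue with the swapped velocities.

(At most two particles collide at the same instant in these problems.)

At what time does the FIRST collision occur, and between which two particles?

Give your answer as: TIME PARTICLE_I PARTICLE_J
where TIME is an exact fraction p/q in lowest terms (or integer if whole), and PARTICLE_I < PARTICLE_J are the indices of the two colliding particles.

Answer: 1/4 1 2

Derivation:
Pair (0,1): pos 2,4 vel 0,4 -> not approaching (rel speed -4 <= 0)
Pair (1,2): pos 4,6 vel 4,-4 -> gap=2, closing at 8/unit, collide at t=1/4
Pair (2,3): pos 6,13 vel -4,4 -> not approaching (rel speed -8 <= 0)
Earliest collision: t=1/4 between 1 and 2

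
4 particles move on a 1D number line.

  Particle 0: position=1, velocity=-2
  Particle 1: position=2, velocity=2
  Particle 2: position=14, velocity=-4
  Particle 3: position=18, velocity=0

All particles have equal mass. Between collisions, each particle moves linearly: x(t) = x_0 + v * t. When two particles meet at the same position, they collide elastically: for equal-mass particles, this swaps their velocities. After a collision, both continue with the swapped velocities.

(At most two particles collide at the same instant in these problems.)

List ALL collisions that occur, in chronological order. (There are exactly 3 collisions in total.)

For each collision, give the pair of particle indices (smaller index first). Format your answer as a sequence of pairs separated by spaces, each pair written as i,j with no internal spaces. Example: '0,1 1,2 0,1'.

Answer: 1,2 0,1 2,3

Derivation:
Collision at t=2: particles 1 and 2 swap velocities; positions: p0=-3 p1=6 p2=6 p3=18; velocities now: v0=-2 v1=-4 v2=2 v3=0
Collision at t=13/2: particles 0 and 1 swap velocities; positions: p0=-12 p1=-12 p2=15 p3=18; velocities now: v0=-4 v1=-2 v2=2 v3=0
Collision at t=8: particles 2 and 3 swap velocities; positions: p0=-18 p1=-15 p2=18 p3=18; velocities now: v0=-4 v1=-2 v2=0 v3=2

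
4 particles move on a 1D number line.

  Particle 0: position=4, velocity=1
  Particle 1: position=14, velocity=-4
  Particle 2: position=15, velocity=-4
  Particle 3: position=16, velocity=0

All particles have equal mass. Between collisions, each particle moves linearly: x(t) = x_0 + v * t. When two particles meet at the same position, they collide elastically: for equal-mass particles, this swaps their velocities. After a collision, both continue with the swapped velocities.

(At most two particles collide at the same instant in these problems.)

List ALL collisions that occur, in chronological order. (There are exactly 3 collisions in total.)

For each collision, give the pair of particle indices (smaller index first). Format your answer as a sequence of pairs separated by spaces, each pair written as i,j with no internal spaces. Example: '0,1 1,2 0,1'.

Collision at t=2: particles 0 and 1 swap velocities; positions: p0=6 p1=6 p2=7 p3=16; velocities now: v0=-4 v1=1 v2=-4 v3=0
Collision at t=11/5: particles 1 and 2 swap velocities; positions: p0=26/5 p1=31/5 p2=31/5 p3=16; velocities now: v0=-4 v1=-4 v2=1 v3=0
Collision at t=12: particles 2 and 3 swap velocities; positions: p0=-34 p1=-33 p2=16 p3=16; velocities now: v0=-4 v1=-4 v2=0 v3=1

Answer: 0,1 1,2 2,3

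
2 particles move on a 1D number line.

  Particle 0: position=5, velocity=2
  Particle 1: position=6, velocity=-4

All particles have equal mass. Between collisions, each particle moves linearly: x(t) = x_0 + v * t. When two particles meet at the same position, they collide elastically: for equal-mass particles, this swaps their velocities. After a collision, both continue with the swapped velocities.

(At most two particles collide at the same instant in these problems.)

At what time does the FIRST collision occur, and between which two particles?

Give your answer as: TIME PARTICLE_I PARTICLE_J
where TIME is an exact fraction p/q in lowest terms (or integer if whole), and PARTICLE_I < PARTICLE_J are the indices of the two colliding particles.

Answer: 1/6 0 1

Derivation:
Pair (0,1): pos 5,6 vel 2,-4 -> gap=1, closing at 6/unit, collide at t=1/6
Earliest collision: t=1/6 between 0 and 1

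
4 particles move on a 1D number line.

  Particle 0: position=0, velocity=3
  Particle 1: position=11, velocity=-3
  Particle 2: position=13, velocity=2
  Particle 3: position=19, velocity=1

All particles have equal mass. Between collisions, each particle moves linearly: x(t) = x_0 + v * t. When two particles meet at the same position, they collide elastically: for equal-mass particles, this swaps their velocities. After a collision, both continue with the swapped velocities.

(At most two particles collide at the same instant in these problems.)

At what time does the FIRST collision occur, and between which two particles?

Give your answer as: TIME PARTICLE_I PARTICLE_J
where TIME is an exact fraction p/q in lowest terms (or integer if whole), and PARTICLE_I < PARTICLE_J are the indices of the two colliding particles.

Pair (0,1): pos 0,11 vel 3,-3 -> gap=11, closing at 6/unit, collide at t=11/6
Pair (1,2): pos 11,13 vel -3,2 -> not approaching (rel speed -5 <= 0)
Pair (2,3): pos 13,19 vel 2,1 -> gap=6, closing at 1/unit, collide at t=6
Earliest collision: t=11/6 between 0 and 1

Answer: 11/6 0 1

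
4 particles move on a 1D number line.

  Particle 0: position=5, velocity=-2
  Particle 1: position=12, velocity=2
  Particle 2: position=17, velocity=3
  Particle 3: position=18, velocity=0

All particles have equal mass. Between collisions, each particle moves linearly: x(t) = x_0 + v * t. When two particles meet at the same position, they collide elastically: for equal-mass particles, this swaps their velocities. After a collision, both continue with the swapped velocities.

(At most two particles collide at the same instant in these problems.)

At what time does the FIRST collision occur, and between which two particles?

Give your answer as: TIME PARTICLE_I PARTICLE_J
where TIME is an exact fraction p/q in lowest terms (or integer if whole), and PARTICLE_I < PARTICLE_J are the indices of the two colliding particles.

Answer: 1/3 2 3

Derivation:
Pair (0,1): pos 5,12 vel -2,2 -> not approaching (rel speed -4 <= 0)
Pair (1,2): pos 12,17 vel 2,3 -> not approaching (rel speed -1 <= 0)
Pair (2,3): pos 17,18 vel 3,0 -> gap=1, closing at 3/unit, collide at t=1/3
Earliest collision: t=1/3 between 2 and 3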